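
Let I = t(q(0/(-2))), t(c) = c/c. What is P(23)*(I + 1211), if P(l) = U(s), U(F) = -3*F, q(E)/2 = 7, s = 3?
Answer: -10908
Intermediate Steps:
q(E) = 14 (q(E) = 2*7 = 14)
t(c) = 1
P(l) = -9 (P(l) = -3*3 = -9)
I = 1
P(23)*(I + 1211) = -9*(1 + 1211) = -9*1212 = -10908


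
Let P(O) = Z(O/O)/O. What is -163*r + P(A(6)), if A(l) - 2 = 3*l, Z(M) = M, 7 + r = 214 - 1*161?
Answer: -149959/20 ≈ -7498.0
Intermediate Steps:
r = 46 (r = -7 + (214 - 1*161) = -7 + (214 - 161) = -7 + 53 = 46)
A(l) = 2 + 3*l
P(O) = 1/O (P(O) = (O/O)/O = 1/O)
-163*r + P(A(6)) = -163*46 + 1/(2 + 3*6) = -7498 + 1/(2 + 18) = -7498 + 1/20 = -149959/20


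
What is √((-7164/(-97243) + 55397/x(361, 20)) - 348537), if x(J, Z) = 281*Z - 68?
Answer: I*√6349389848455094766593/134973284 ≈ 590.36*I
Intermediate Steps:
x(J, Z) = -68 + 281*Z
√((-7164/(-97243) + 55397/x(361, 20)) - 348537) = √((-7164/(-97243) + 55397/(-68 + 281*20)) - 348537) = √((-7164*(-1/97243) + 55397/(-68 + 5620)) - 348537) = √((7164/97243 + 55397/5552) - 348537) = √(5426744999/539893136 - 348537) = √(-188167307197033/539893136) = I*√6349389848455094766593/134973284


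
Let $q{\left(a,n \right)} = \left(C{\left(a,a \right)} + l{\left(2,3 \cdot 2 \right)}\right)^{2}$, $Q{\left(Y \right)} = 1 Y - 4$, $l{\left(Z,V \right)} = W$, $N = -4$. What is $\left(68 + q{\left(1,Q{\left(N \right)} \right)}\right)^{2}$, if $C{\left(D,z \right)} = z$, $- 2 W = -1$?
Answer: $\frac{78961}{16} \approx 4935.1$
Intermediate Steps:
$W = \frac{1}{2}$ ($W = \left(- \frac{1}{2}\right) \left(-1\right) = \frac{1}{2} \approx 0.5$)
$l{\left(Z,V \right)} = \frac{1}{2}$
$Q{\left(Y \right)} = -4 + Y$ ($Q{\left(Y \right)} = Y - 4 = -4 + Y$)
$q{\left(a,n \right)} = \left(\frac{1}{2} + a\right)^{2}$ ($q{\left(a,n \right)} = \left(a + \frac{1}{2}\right)^{2} = \left(\frac{1}{2} + a\right)^{2}$)
$\left(68 + q{\left(1,Q{\left(N \right)} \right)}\right)^{2} = \left(68 + \frac{\left(1 + 2 \cdot 1\right)^{2}}{4}\right)^{2} = \left(68 + \frac{\left(1 + 2\right)^{2}}{4}\right)^{2} = \left(68 + \frac{3^{2}}{4}\right)^{2} = \left(68 + \frac{1}{4} \cdot 9\right)^{2} = \left(68 + \frac{9}{4}\right)^{2} = \left(\frac{281}{4}\right)^{2} = \frac{78961}{16}$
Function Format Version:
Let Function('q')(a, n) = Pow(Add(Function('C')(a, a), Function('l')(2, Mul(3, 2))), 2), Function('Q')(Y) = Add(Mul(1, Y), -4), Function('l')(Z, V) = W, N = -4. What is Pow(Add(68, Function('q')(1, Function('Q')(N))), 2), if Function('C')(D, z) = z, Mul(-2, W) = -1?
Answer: Rational(78961, 16) ≈ 4935.1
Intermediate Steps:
W = Rational(1, 2) (W = Mul(Rational(-1, 2), -1) = Rational(1, 2) ≈ 0.50000)
Function('l')(Z, V) = Rational(1, 2)
Function('Q')(Y) = Add(-4, Y) (Function('Q')(Y) = Add(Y, -4) = Add(-4, Y))
Function('q')(a, n) = Pow(Add(Rational(1, 2), a), 2) (Function('q')(a, n) = Pow(Add(a, Rational(1, 2)), 2) = Pow(Add(Rational(1, 2), a), 2))
Pow(Add(68, Function('q')(1, Function('Q')(N))), 2) = Pow(Add(68, Mul(Rational(1, 4), Pow(Add(1, Mul(2, 1)), 2))), 2) = Pow(Add(68, Mul(Rational(1, 4), Pow(Add(1, 2), 2))), 2) = Pow(Add(68, Mul(Rational(1, 4), Pow(3, 2))), 2) = Pow(Add(68, Mul(Rational(1, 4), 9)), 2) = Pow(Add(68, Rational(9, 4)), 2) = Pow(Rational(281, 4), 2) = Rational(78961, 16)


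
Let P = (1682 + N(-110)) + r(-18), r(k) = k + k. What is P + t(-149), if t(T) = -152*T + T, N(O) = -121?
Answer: 24024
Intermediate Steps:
r(k) = 2*k
t(T) = -151*T
P = 1525 (P = (1682 - 121) + 2*(-18) = 1561 - 36 = 1525)
P + t(-149) = 1525 - 151*(-149) = 1525 + 22499 = 24024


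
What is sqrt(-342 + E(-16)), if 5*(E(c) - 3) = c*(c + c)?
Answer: 13*I*sqrt(35)/5 ≈ 15.382*I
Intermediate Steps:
E(c) = 3 + 2*c**2/5 (E(c) = 3 + (c*(c + c))/5 = 3 + (c*(2*c))/5 = 3 + (2*c**2)/5 = 3 + 2*c**2/5)
sqrt(-342 + E(-16)) = sqrt(-342 + (3 + (2/5)*(-16)**2)) = sqrt(-342 + (3 + (2/5)*256)) = sqrt(-342 + (3 + 512/5)) = sqrt(-342 + 527/5) = sqrt(-1183/5) = 13*I*sqrt(35)/5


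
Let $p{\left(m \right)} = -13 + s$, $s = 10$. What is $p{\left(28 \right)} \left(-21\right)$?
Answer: $63$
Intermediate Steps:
$p{\left(m \right)} = -3$ ($p{\left(m \right)} = -13 + 10 = -3$)
$p{\left(28 \right)} \left(-21\right) = \left(-3\right) \left(-21\right) = 63$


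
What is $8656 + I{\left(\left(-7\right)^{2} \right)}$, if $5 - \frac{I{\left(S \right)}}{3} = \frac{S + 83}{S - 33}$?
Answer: $\frac{34585}{4} \approx 8646.3$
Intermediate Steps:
$I{\left(S \right)} = 15 - \frac{3 \left(83 + S\right)}{-33 + S}$ ($I{\left(S \right)} = 15 - 3 \frac{S + 83}{S - 33} = 15 - 3 \frac{83 + S}{-33 + S} = 15 - \frac{3 \left(83 + S\right)}{-33 + S}$)
$8656 + I{\left(\left(-7\right)^{2} \right)} = 8656 + \frac{12 \left(-62 + \left(-7\right)^{2}\right)}{-33 + \left(-7\right)^{2}} = 8656 + \frac{12 \left(-62 + 49\right)}{-33 + 49} = 8656 + 12 \cdot \frac{1}{16} \left(-13\right) = 8656 - \frac{39}{4} = \frac{34585}{4}$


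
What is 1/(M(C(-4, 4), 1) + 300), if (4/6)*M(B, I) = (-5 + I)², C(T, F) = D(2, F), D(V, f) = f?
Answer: 1/324 ≈ 0.0030864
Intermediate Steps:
C(T, F) = F
M(B, I) = 3*(-5 + I)²/2
1/(M(C(-4, 4), 1) + 300) = 1/(3*(-5 + 1)²/2 + 300) = 1/((3/2)*(-4)² + 300) = 1/((3/2)*16 + 300) = 1/(24 + 300) = 1/324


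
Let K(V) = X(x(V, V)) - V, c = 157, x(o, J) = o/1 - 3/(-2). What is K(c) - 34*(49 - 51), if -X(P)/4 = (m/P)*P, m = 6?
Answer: -113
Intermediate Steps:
x(o, J) = 3/2 + o (x(o, J) = o*1 - 3*(-½) = o + 3/2 = 3/2 + o)
X(P) = -24 (X(P) = -4*6/P*P = -4*6 = -24)
K(V) = -24 - V
K(c) - 34*(49 - 51) = (-24 - 1*157) - 34*(49 - 51) = (-24 - 157) - 34*(-2) = -181 - 1*(-68) = -181 + 68 = -113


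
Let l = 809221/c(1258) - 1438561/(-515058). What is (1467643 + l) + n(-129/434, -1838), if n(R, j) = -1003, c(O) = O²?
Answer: 597739460930783951/407556124356 ≈ 1.4666e+6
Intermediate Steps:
l = 1346705300111/407556124356 (l = 809221/(1258²) - 1438561/(-515058) = 809221/1582564 - 1438561*(-1/515058) = 809221*(1/1582564) + 1438561/515058 = 809221/1582564 + 1438561/515058 = 1346705300111/407556124356 ≈ 3.3043)
(1467643 + l) + n(-129/434, -1838) = (1467643 + 1346705300111/407556124356) - 1003 = 598148239723513019/407556124356 - 1003 = 597739460930783951/407556124356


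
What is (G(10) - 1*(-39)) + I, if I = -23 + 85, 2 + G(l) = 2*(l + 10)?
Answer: 139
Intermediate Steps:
G(l) = 18 + 2*l (G(l) = -2 + 2*(l + 10) = -2 + 2*(10 + l) = -2 + (20 + 2*l) = 18 + 2*l)
I = 62
(G(10) - 1*(-39)) + I = ((18 + 2*10) - 1*(-39)) + 62 = ((18 + 20) + 39) + 62 = (38 + 39) + 62 = 77 + 62 = 139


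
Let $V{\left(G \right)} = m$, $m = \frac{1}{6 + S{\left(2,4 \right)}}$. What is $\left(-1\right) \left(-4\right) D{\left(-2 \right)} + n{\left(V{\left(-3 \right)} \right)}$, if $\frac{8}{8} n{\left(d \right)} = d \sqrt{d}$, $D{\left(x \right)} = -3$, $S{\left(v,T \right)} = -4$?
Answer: $-12 + \frac{\sqrt{2}}{4} \approx -11.646$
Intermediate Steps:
$m = \frac{1}{2}$ ($m = \frac{1}{6 - 4} = \frac{1}{2} \approx 0.5$)
$V{\left(G \right)} = \frac{1}{2}$
$n{\left(d \right)} = d^{\frac{3}{2}}$ ($n{\left(d \right)} = d \sqrt{d} = d^{\frac{3}{2}}$)
$\left(-1\right) \left(-4\right) D{\left(-2 \right)} + n{\left(V{\left(-3 \right)} \right)} = \left(-1\right) \left(-4\right) \left(-3\right) + \left(\frac{1}{2}\right)^{\frac{3}{2}} = 4 \left(-3\right) + \frac{\sqrt{2}}{4} = -12 + \frac{\sqrt{2}}{4}$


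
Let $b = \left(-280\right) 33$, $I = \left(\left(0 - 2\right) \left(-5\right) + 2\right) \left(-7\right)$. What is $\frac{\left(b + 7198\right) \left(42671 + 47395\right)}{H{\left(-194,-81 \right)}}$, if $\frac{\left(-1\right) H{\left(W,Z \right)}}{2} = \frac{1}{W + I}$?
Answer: $-25564153308$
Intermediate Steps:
$I = -84$ ($I = \left(\left(-2\right) \left(-5\right) + 2\right) \left(-7\right) = \left(10 + 2\right) \left(-7\right) = 12 \left(-7\right) = -84$)
$b = -9240$
$H{\left(W,Z \right)} = - \frac{2}{-84 + W}$ ($H{\left(W,Z \right)} = - \frac{2}{W - 84} = - \frac{2}{-84 + W}$)
$\frac{\left(b + 7198\right) \left(42671 + 47395\right)}{H{\left(-194,-81 \right)}} = \frac{\left(-9240 + 7198\right) \left(42671 + 47395\right)}{\left(-2\right) \frac{1}{-84 - 194}} = \frac{\left(-2042\right) 90066}{\left(-2\right) \frac{1}{-278}} = - \frac{183914772}{\left(-2\right) \left(- \frac{1}{278}\right)} = - 183914772 \frac{1}{\frac{1}{139}} = \left(-183914772\right) 139 = -25564153308$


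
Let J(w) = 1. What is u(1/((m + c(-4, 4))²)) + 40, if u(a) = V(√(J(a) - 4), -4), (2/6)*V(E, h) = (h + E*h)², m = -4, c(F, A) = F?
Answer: -56 + 96*I*√3 ≈ -56.0 + 166.28*I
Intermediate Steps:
V(E, h) = 3*(h + E*h)²
u(a) = 48*(1 + I*√3)² (u(a) = 3*(-4)²*(1 + √(1 - 4))² = 3*16*(1 + √(-3))² = 3*16*(1 + I*√3)² = 48*(1 + I*√3)²)
u(1/((m + c(-4, 4))²)) + 40 = (-96 + 96*I*√3) + 40 = -56 + 96*I*√3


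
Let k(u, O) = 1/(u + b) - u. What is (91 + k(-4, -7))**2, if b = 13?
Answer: 732736/81 ≈ 9046.1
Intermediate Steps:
k(u, O) = 1/(13 + u) - u (k(u, O) = 1/(u + 13) - u = 1/(13 + u) - u)
(91 + k(-4, -7))**2 = (91 + (1 - 1*(-4)**2 - 13*(-4))/(13 - 4))**2 = (91 + (1 - 1*16 + 52)/9)**2 = (91 + (1 - 16 + 52)/9)**2 = (91 + (1/9)*37)**2 = (91 + 37/9)**2 = (856/9)**2 = 732736/81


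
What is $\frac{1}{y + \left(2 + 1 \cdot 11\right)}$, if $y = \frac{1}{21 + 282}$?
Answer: $\frac{303}{3940} \approx 0.076904$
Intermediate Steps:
$y = \frac{1}{303} \approx 0.0033003$
$\frac{1}{y + \left(2 + 1 \cdot 11\right)} = \frac{1}{\frac{1}{303} + \left(2 + 1 \cdot 11\right)} = \frac{1}{\frac{1}{303} + \left(2 + 11\right)} = \frac{1}{\frac{1}{303} + 13} = \frac{1}{\frac{3940}{303}} = \frac{303}{3940}$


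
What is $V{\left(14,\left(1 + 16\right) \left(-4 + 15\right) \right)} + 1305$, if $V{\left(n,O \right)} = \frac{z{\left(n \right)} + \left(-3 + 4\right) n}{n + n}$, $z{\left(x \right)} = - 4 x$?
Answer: $\frac{2607}{2} \approx 1303.5$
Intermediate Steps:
$V{\left(n,O \right)} = - \frac{3}{2}$ ($V{\left(n,O \right)} = \frac{- 4 n + \left(-3 + 4\right) n}{n + n} = \frac{- 4 n + 1 n}{2 n} = \left(- 4 n + n\right) \frac{1}{2 n} = - 3 n \frac{1}{2 n} = - \frac{3}{2}$)
$V{\left(14,\left(1 + 16\right) \left(-4 + 15\right) \right)} + 1305 = - \frac{3}{2} + 1305 = \frac{2607}{2}$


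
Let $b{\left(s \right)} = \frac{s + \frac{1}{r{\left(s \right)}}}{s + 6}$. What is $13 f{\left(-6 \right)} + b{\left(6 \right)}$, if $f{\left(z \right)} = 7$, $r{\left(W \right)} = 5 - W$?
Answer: $\frac{1097}{12} \approx 91.417$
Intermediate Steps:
$b{\left(s \right)} = \frac{s + \frac{1}{5 - s}}{6 + s}$ ($b{\left(s \right)} = \frac{s + \frac{1}{5 - s}}{s + 6} = \frac{s + \frac{1}{5 - s}}{6 + s}$)
$13 f{\left(-6 \right)} + b{\left(6 \right)} = 13 \cdot 7 + \frac{-1 + 6 \left(-5 + 6\right)}{\left(-5 + 6\right) \left(6 + 6\right)} = 91 + \frac{-1 + 6 \cdot 1}{1 \cdot 12} = 91 + 1 \cdot \frac{1}{12} \left(-1 + 6\right) = 91 + 1 \cdot \frac{1}{12} \cdot 5 = 91 + \frac{5}{12} = \frac{1097}{12}$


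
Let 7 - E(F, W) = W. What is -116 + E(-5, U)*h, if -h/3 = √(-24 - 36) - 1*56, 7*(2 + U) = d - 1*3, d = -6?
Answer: 1612 - 432*I*√15/7 ≈ 1612.0 - 239.02*I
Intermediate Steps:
U = -23/7 (U = -2 + (-6 - 1*3)/7 = -2 + (-6 - 3)/7 = -2 + (⅐)*(-9) = -2 - 9/7 = -23/7 ≈ -3.2857)
E(F, W) = 7 - W
h = 168 - 6*I*√15 (h = -3*(√(-24 - 36) - 1*56) = -3*(√(-60) - 56) = -3*(2*I*√15 - 56) = -3*(-56 + 2*I*√15) = 168 - 6*I*√15 ≈ 168.0 - 23.238*I)
-116 + E(-5, U)*h = -116 + (7 - 1*(-23/7))*(168 - 6*I*√15) = -116 + (7 + 23/7)*(168 - 6*I*√15) = -116 + 72*(168 - 6*I*√15)/7 = -116 + (1728 - 432*I*√15/7) = 1612 - 432*I*√15/7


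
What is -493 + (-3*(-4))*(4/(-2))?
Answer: -517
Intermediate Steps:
-493 + (-3*(-4))*(4/(-2)) = -493 + 12*(4*(-½)) = -493 + 12*(-2) = -493 - 24 = -517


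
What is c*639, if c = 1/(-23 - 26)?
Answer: -639/49 ≈ -13.041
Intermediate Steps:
c = -1/49 (c = 1/(-49) = -1/49 ≈ -0.020408)
c*639 = -1/49*639 = -639/49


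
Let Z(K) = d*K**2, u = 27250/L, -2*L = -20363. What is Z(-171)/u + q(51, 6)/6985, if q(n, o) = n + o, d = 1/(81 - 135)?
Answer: -30806978613/152273000 ≈ -202.31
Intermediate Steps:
L = 20363/2 (L = -1/2*(-20363) = 20363/2 ≈ 10182.)
u = 54500/20363 (u = 27250/(20363/2) = 27250*(2/20363) = 54500/20363 ≈ 2.6764)
d = -1/54 (d = 1/(-54) = -1/54 ≈ -0.018519)
Z(K) = -K**2/54
Z(-171)/u + q(51, 6)/6985 = (-1/54*(-171)**2)/(54500/20363) + (51 + 6)/6985 = -1/54*29241*(20363/54500) + 57*(1/6985) = -1083/2*20363/54500 + 57/6985 = -22053129/109000 + 57/6985 = -30806978613/152273000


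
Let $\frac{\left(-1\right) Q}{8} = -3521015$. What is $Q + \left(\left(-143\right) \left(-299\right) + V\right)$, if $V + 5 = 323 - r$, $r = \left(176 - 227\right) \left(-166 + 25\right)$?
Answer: $28204004$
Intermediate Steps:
$Q = 28168120$ ($Q = \left(-8\right) \left(-3521015\right) = 28168120$)
$r = 7191$ ($r = \left(-51\right) \left(-141\right) = 7191$)
$V = -6873$ ($V = -5 + \left(323 - 7191\right) = -5 - 6868 = -6873$)
$Q + \left(\left(-143\right) \left(-299\right) + V\right) = 28168120 - -35884 = 28168120 + \left(42757 - 6873\right) = 28168120 + 35884 = 28204004$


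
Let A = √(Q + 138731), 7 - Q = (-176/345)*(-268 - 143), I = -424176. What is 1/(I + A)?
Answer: -24390120/10345695575741 - √1832037170/20691391151482 ≈ -2.3596e-6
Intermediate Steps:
Q = -23307/115 (Q = 7 - (-176/345)*(-268 - 143) = 7 - (-176*1/345)*(-411) = 7 - (-176)*(-411)/345 = 7 - 1*24112/115 = 7 - 24112/115 = -23307/115 ≈ -202.67)
A = √1832037170/115 (A = √(-23307/115 + 138731) = √(15930758/115) = √1832037170/115 ≈ 372.19)
1/(I + A) = 1/(-424176 + √1832037170/115)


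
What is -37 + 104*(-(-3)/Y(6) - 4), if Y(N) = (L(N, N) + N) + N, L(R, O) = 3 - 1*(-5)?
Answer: -2187/5 ≈ -437.40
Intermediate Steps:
L(R, O) = 8 (L(R, O) = 3 + 5 = 8)
Y(N) = 8 + 2*N (Y(N) = (8 + N) + N = 8 + 2*N)
-37 + 104*(-(-3)/Y(6) - 4) = -37 + 104*(-(-3)/(8 + 2*6) - 4) = -37 + 104*(-(-3)/(8 + 12) - 4) = -37 + 104*(-(-3)/20 - 4) = -37 + 104*(-1*(-3/20) - 4) = -37 + 104*(3/20 - 4) = -37 + 104*(-77/20) = -37 - 2002/5 = -2187/5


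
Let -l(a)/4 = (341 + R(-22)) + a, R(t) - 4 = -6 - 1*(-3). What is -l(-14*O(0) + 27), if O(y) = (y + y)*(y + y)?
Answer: 1476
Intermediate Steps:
O(y) = 4*y² (O(y) = (2*y)*(2*y) = 4*y²)
R(t) = 1 (R(t) = 4 + (-6 - 1*(-3)) = 4 + (-6 + 3) = 4 - 3 = 1)
l(a) = -1368 - 4*a (l(a) = -4*((341 + 1) + a) = -4*(342 + a) = -1368 - 4*a)
-l(-14*O(0) + 27) = -(-1368 - 4*(-56*0² + 27)) = -(-1368 - 4*(-56*0 + 27)) = -(-1368 - 4*(-14*0 + 27)) = -(-1368 - 4*(0 + 27)) = -(-1368 - 4*27) = -(-1368 - 108) = -1*(-1476) = 1476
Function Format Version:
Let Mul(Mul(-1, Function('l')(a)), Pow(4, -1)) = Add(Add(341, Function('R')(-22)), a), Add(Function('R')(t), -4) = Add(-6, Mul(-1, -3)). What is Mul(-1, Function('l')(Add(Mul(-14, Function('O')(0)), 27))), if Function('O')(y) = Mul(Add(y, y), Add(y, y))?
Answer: 1476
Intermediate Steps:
Function('O')(y) = Mul(4, Pow(y, 2)) (Function('O')(y) = Mul(Mul(2, y), Mul(2, y)) = Mul(4, Pow(y, 2)))
Function('R')(t) = 1 (Function('R')(t) = Add(4, Add(-6, Mul(-1, -3))) = Add(4, Add(-6, 3)) = Add(4, -3) = 1)
Function('l')(a) = Add(-1368, Mul(-4, a)) (Function('l')(a) = Mul(-4, Add(Add(341, 1), a)) = Mul(-4, Add(342, a)) = Add(-1368, Mul(-4, a)))
Mul(-1, Function('l')(Add(Mul(-14, Function('O')(0)), 27))) = Mul(-1, Add(-1368, Mul(-4, Add(Mul(-14, Mul(4, Pow(0, 2))), 27)))) = Mul(-1, Add(-1368, Mul(-4, Add(Mul(-14, Mul(4, 0)), 27)))) = Mul(-1, Add(-1368, Mul(-4, Add(Mul(-14, 0), 27)))) = Mul(-1, Add(-1368, Mul(-4, Add(0, 27)))) = Mul(-1, Add(-1368, Mul(-4, 27))) = Mul(-1, Add(-1368, -108)) = Mul(-1, -1476) = 1476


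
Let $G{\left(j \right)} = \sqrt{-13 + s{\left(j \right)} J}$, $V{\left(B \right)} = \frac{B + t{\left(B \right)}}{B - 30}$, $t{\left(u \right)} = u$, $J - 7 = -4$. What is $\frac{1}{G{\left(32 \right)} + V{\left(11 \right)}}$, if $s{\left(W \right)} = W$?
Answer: $\frac{418}{29479} + \frac{361 \sqrt{83}}{29479} \approx 0.12575$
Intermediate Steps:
$J = 3$ ($J = 7 - 4 = 3$)
$V{\left(B \right)} = \frac{2 B}{-30 + B}$ ($V{\left(B \right)} = \frac{B + B}{B - 30} = \frac{2 B}{-30 + B}$)
$G{\left(j \right)} = \sqrt{-13 + 3 j}$ ($G{\left(j \right)} = \sqrt{-13 + j 3} = \sqrt{-13 + 3 j}$)
$\frac{1}{G{\left(32 \right)} + V{\left(11 \right)}} = \frac{1}{\sqrt{-13 + 3 \cdot 32} + 2 \cdot 11 \frac{1}{-30 + 11}} = \frac{1}{\sqrt{-13 + 96} + 2 \cdot 11 \frac{1}{-19}} = \frac{1}{\sqrt{83} + 2 \cdot 11 \left(- \frac{1}{19}\right)} = \frac{1}{\sqrt{83} - \frac{22}{19}} = \frac{1}{- \frac{22}{19} + \sqrt{83}}$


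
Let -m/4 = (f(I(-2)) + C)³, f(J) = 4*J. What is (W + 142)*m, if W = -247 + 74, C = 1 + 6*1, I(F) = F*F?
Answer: 1508708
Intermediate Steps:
I(F) = F²
C = 7 (C = 1 + 6 = 7)
W = -173
m = -48668 (m = -4*(4*(-2)² + 7)³ = -4*(4*4 + 7)³ = -4*(16 + 7)³ = -4*23³ = -4*12167 = -48668)
(W + 142)*m = (-173 + 142)*(-48668) = -31*(-48668) = 1508708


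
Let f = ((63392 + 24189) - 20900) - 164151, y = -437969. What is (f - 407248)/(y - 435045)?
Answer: 252359/436507 ≈ 0.57813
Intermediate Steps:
f = -97470 (f = (87581 - 20900) - 164151 = 66681 - 164151 = -97470)
(f - 407248)/(y - 435045) = (-97470 - 407248)/(-437969 - 435045) = -504718/(-873014) = -504718*(-1/873014) = 252359/436507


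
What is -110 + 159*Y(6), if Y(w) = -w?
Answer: -1064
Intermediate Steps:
-110 + 159*Y(6) = -110 + 159*(-1*6) = -110 + 159*(-6) = -110 - 954 = -1064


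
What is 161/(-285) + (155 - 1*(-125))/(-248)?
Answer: -14966/8835 ≈ -1.6939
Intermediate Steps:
161/(-285) + (155 - 1*(-125))/(-248) = 161*(-1/285) + (155 + 125)*(-1/248) = -161/285 + 280*(-1/248) = -161/285 - 35/31 = -14966/8835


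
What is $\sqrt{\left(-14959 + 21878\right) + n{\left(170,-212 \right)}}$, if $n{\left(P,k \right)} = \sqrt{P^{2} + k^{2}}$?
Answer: $\sqrt{6919 + 2 \sqrt{18461}} \approx 84.798$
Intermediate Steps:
$\sqrt{\left(-14959 + 21878\right) + n{\left(170,-212 \right)}} = \sqrt{\left(-14959 + 21878\right) + \sqrt{170^{2} + \left(-212\right)^{2}}} = \sqrt{6919 + \sqrt{28900 + 44944}} = \sqrt{6919 + \sqrt{73844}} = \sqrt{6919 + 2 \sqrt{18461}}$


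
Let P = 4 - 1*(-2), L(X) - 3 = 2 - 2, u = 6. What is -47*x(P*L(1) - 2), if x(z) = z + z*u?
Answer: -5264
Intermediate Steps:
L(X) = 3 (L(X) = 3 + (2 - 2) = 3 + 0 = 3)
P = 6 (P = 4 + 2 = 6)
x(z) = 7*z (x(z) = z + z*6 = z + 6*z = 7*z)
-47*x(P*L(1) - 2) = -329*(6*3 - 2) = -329*(18 - 2) = -329*16 = -47*112 = -5264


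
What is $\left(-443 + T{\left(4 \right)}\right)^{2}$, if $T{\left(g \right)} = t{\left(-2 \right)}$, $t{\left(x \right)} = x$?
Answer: $198025$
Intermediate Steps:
$T{\left(g \right)} = -2$
$\left(-443 + T{\left(4 \right)}\right)^{2} = \left(-443 - 2\right)^{2} = \left(-445\right)^{2} = 198025$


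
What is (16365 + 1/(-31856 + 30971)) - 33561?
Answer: -15218461/885 ≈ -17196.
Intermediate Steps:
(16365 + 1/(-31856 + 30971)) - 33561 = (16365 + 1/(-885)) - 33561 = (16365 - 1/885) - 33561 = 14483024/885 - 33561 = -15218461/885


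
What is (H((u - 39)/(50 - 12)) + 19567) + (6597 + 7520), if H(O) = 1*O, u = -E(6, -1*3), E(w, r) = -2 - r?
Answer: 639976/19 ≈ 33683.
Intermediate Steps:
u = -1 (u = -(-2 - (-1)*3) = -(-2 - 1*(-3)) = -(-2 + 3) = -1*1 = -1)
H(O) = O
(H((u - 39)/(50 - 12)) + 19567) + (6597 + 7520) = ((-1 - 39)/(50 - 12) + 19567) + (6597 + 7520) = (-40/38 + 19567) + 14117 = (-40*1/38 + 19567) + 14117 = (-20/19 + 19567) + 14117 = 371753/19 + 14117 = 639976/19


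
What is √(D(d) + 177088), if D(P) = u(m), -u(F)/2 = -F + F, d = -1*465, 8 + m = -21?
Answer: 8*√2767 ≈ 420.82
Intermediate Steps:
m = -29 (m = -8 - 21 = -29)
d = -465
u(F) = 0 (u(F) = -2*(-F + F) = -2*0 = 0)
D(P) = 0
√(D(d) + 177088) = √(0 + 177088) = √177088 = 8*√2767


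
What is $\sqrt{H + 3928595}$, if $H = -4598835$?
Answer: $4 i \sqrt{41890} \approx 818.68 i$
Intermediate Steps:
$\sqrt{H + 3928595} = \sqrt{-4598835 + 3928595} = \sqrt{-670240} = 4 i \sqrt{41890}$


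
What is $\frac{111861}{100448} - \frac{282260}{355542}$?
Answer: $\frac{519037781}{1623340128} \approx 0.31973$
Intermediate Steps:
$\frac{111861}{100448} - \frac{282260}{355542} = 111861 \cdot \frac{1}{100448} - \frac{12830}{16161} = \frac{111861}{100448} - \frac{12830}{16161} = \frac{519037781}{1623340128}$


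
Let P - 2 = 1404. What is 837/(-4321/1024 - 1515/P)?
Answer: -602532864/3813343 ≈ -158.01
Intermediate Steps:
P = 1406 (P = 2 + 1404 = 1406)
837/(-4321/1024 - 1515/P) = 837/(-4321/1024 - 1515/1406) = 837/(-3813343/719872) = 837*(-719872/3813343) = -602532864/3813343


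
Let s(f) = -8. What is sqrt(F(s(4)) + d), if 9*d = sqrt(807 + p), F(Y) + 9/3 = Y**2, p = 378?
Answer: sqrt(549 + sqrt(1185))/3 ≈ 8.0514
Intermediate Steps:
F(Y) = -3 + Y**2
d = sqrt(1185)/9 (d = sqrt(807 + 378)/9 = sqrt(1185)/9 ≈ 3.8249)
sqrt(F(s(4)) + d) = sqrt((-3 + (-8)**2) + sqrt(1185)/9) = sqrt((-3 + 64) + sqrt(1185)/9) = sqrt(61 + sqrt(1185)/9)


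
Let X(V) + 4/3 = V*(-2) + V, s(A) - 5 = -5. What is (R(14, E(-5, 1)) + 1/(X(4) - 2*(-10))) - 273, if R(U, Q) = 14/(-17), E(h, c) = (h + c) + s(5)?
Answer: -204769/748 ≈ -273.76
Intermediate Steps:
s(A) = 0 (s(A) = 5 - 5 = 0)
X(V) = -4/3 - V (X(V) = -4/3 + (V*(-2) + V) = -4/3 + (-2*V + V) = -4/3 - V)
E(h, c) = c + h (E(h, c) = (h + c) + 0 = (c + h) + 0 = c + h)
R(U, Q) = -14/17 (R(U, Q) = 14*(-1/17) = -14/17)
(R(14, E(-5, 1)) + 1/(X(4) - 2*(-10))) - 273 = (-14/17 + 1/((-4/3 - 1*4) - 2*(-10))) - 273 = (-14/17 + 1/((-4/3 - 4) + 20)) - 273 = (-14/17 + 1/(-16/3 + 20)) - 273 = (-14/17 + 1/(44/3)) - 273 = (-14/17 + 3/44) - 273 = -565/748 - 273 = -204769/748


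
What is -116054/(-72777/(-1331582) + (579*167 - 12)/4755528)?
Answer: -122482917428423664/79138623433 ≈ -1.5477e+6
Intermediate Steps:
-116054/(-72777/(-1331582) + (579*167 - 12)/4755528) = -116054/(-72777*(-1/1331582) + (96693 - 12)*(1/4755528)) = -116054/(72777/1331582 + 96681*(1/4755528)) = -116054/(72777/1331582 + 32227/1585176) = -116054/79138623433/1055395914216 = -116054*1055395914216/79138623433 = -122482917428423664/79138623433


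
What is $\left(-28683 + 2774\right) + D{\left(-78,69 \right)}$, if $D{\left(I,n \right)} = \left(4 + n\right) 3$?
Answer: $-25690$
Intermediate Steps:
$D{\left(I,n \right)} = 12 + 3 n$
$\left(-28683 + 2774\right) + D{\left(-78,69 \right)} = \left(-28683 + 2774\right) + \left(12 + 3 \cdot 69\right) = -25909 + \left(12 + 207\right) = -25909 + 219 = -25690$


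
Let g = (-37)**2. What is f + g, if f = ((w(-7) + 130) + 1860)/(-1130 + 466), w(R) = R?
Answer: 907033/664 ≈ 1366.0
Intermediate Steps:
f = -1983/664 (f = ((-7 + 130) + 1860)/(-1130 + 466) = (123 + 1860)/(-664) = 1983*(-1/664) = -1983/664 ≈ -2.9864)
g = 1369
f + g = -1983/664 + 1369 = 907033/664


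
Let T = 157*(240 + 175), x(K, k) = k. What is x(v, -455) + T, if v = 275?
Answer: 64700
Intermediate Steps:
T = 65155 (T = 157*415 = 65155)
x(v, -455) + T = -455 + 65155 = 64700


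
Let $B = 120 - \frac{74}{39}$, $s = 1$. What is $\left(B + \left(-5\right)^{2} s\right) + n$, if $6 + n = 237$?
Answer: $\frac{14590}{39} \approx 374.1$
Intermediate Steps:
$B = \frac{4606}{39}$ ($B = 120 - 74 \cdot \frac{1}{39} = 120 - \frac{74}{39} = \frac{4606}{39} \approx 118.1$)
$n = 231$ ($n = -6 + 237 = 231$)
$\left(B + \left(-5\right)^{2} s\right) + n = \left(\frac{4606}{39} + \left(-5\right)^{2} \cdot 1\right) + 231 = \left(\frac{4606}{39} + 25 \cdot 1\right) + 231 = \left(\frac{4606}{39} + 25\right) + 231 = \frac{5581}{39} + 231 = \frac{14590}{39}$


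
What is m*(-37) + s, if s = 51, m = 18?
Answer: -615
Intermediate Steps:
m*(-37) + s = 18*(-37) + 51 = -666 + 51 = -615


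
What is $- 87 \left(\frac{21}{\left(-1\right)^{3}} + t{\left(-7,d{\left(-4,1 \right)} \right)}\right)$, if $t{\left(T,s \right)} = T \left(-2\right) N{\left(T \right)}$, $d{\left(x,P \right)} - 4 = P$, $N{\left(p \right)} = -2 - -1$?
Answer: $3045$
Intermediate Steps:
$N{\left(p \right)} = -1$ ($N{\left(p \right)} = -2 + 1 = -1$)
$d{\left(x,P \right)} = 4 + P$
$t{\left(T,s \right)} = 2 T$ ($t{\left(T,s \right)} = T \left(-2\right) \left(-1\right) = - 2 T \left(-1\right) = 2 T$)
$- 87 \left(\frac{21}{\left(-1\right)^{3}} + t{\left(-7,d{\left(-4,1 \right)} \right)}\right) = - 87 \left(\frac{21}{\left(-1\right)^{3}} + 2 \left(-7\right)\right) = - 87 \left(\frac{21}{-1} - 14\right) = - 87 \left(21 \left(-1\right) - 14\right) = - 87 \left(-21 - 14\right) = \left(-87\right) \left(-35\right) = 3045$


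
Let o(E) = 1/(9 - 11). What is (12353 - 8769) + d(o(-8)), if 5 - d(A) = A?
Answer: 7179/2 ≈ 3589.5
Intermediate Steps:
o(E) = -1/2 (o(E) = 1/(-2) = -1/2)
d(A) = 5 - A
(12353 - 8769) + d(o(-8)) = (12353 - 8769) + (5 - 1*(-1/2)) = 3584 + (5 + 1/2) = 3584 + 11/2 = 7179/2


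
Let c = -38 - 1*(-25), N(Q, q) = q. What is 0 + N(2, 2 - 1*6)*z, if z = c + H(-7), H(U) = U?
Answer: 80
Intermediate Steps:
c = -13 (c = -38 + 25 = -13)
z = -20 (z = -13 - 7 = -20)
0 + N(2, 2 - 1*6)*z = 0 + (2 - 1*6)*(-20) = 0 + (2 - 6)*(-20) = 0 - 4*(-20) = 0 + 80 = 80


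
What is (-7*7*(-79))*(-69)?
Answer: -267099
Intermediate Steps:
(-7*7*(-79))*(-69) = -49*(-79)*(-69) = 3871*(-69) = -267099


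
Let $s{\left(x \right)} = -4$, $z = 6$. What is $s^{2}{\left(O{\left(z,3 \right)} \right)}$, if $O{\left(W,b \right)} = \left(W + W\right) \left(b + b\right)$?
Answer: $16$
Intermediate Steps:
$O{\left(W,b \right)} = 4 W b$ ($O{\left(W,b \right)} = 2 W 2 b = 4 W b$)
$s^{2}{\left(O{\left(z,3 \right)} \right)} = \left(-4\right)^{2} = 16$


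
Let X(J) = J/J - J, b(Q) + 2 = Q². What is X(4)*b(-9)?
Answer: -237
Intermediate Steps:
b(Q) = -2 + Q²
X(J) = 1 - J
X(4)*b(-9) = (1 - 1*4)*(-2 + (-9)²) = (1 - 4)*(-2 + 81) = -3*79 = -237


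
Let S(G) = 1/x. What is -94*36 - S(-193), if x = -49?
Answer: -165815/49 ≈ -3384.0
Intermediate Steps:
S(G) = -1/49 (S(G) = 1/(-49) = -1/49)
-94*36 - S(-193) = -94*36 - 1*(-1/49) = -3384 + 1/49 = -165815/49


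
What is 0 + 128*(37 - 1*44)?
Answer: -896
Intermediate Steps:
0 + 128*(37 - 1*44) = 0 + 128*(37 - 44) = 0 + 128*(-7) = 0 - 896 = -896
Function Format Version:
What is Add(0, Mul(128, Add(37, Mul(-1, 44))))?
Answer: -896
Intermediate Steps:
Add(0, Mul(128, Add(37, Mul(-1, 44)))) = Add(0, Mul(128, Add(37, -44))) = Add(0, Mul(128, -7)) = Add(0, -896) = -896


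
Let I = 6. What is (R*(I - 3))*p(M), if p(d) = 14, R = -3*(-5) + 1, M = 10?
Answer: 672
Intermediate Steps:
R = 16 (R = 15 + 1 = 16)
(R*(I - 3))*p(M) = (16*(6 - 3))*14 = (16*3)*14 = 48*14 = 672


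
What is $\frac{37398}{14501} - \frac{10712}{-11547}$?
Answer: $\frac{587169418}{167443047} \approx 3.5067$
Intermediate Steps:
$\frac{37398}{14501} - \frac{10712}{-11547} = 37398 \cdot \frac{1}{14501} - - \frac{10712}{11547} = \frac{37398}{14501} + \frac{10712}{11547} = \frac{587169418}{167443047}$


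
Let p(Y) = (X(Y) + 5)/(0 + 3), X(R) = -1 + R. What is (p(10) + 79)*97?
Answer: 24347/3 ≈ 8115.7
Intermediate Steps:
p(Y) = 4/3 + Y/3 (p(Y) = ((-1 + Y) + 5)/(0 + 3) = (4 + Y)/3 = (4 + Y)*(⅓) = 4/3 + Y/3)
(p(10) + 79)*97 = ((4/3 + (⅓)*10) + 79)*97 = ((4/3 + 10/3) + 79)*97 = (14/3 + 79)*97 = (251/3)*97 = 24347/3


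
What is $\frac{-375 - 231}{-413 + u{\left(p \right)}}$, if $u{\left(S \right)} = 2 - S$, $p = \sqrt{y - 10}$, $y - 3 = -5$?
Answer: $\frac{83022}{56311} - \frac{404 i \sqrt{3}}{56311} \approx 1.4743 - 0.012426 i$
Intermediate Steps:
$y = -2$ ($y = 3 - 5 = -2$)
$p = 2 i \sqrt{3}$ ($p = \sqrt{-2 - 10} = \sqrt{-12} = 2 i \sqrt{3} \approx 3.4641 i$)
$\frac{-375 - 231}{-413 + u{\left(p \right)}} = \frac{-375 - 231}{-413 + \left(2 - 2 i \sqrt{3}\right)} = - \frac{606}{-413 + \left(2 - 2 i \sqrt{3}\right)} = - \frac{606}{-411 - 2 i \sqrt{3}}$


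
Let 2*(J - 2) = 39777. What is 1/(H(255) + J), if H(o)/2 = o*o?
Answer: 2/299881 ≈ 6.6693e-6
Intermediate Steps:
J = 39781/2 (J = 2 + (1/2)*39777 = 2 + 39777/2 = 39781/2 ≈ 19891.)
H(o) = 2*o**2 (H(o) = 2*(o*o) = 2*o**2)
1/(H(255) + J) = 1/(2*255**2 + 39781/2) = 1/(2*65025 + 39781/2) = 1/(130050 + 39781/2) = 1/(299881/2) = 2/299881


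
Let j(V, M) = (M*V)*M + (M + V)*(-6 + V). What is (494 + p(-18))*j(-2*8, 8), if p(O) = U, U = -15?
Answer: -406192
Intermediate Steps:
p(O) = -15
j(V, M) = V*M² + (-6 + V)*(M + V)
(494 + p(-18))*j(-2*8, 8) = (494 - 15)*((-2*8)² - 6*8 - (-12)*8 + 8*(-2*8) - 2*8*8²) = 479*((-16)² - 48 - 6*(-16) + 8*(-16) - 16*64) = 479*(256 - 48 + 96 - 128 - 1024) = 479*(-848) = -406192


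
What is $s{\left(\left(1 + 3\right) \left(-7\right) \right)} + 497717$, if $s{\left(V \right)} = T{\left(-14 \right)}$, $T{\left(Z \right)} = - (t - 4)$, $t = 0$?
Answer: $497721$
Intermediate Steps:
$T{\left(Z \right)} = 4$ ($T{\left(Z \right)} = - (0 - 4) = \left(-1\right) \left(-4\right) = 4$)
$s{\left(V \right)} = 4$
$s{\left(\left(1 + 3\right) \left(-7\right) \right)} + 497717 = 4 + 497717 = 497721$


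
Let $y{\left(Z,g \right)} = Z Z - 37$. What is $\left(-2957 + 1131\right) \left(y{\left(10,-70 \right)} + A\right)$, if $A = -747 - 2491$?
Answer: $5797550$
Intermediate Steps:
$A = -3238$ ($A = -747 - 2491 = -3238$)
$y{\left(Z,g \right)} = -37 + Z^{2}$ ($y{\left(Z,g \right)} = Z^{2} - 37 = -37 + Z^{2}$)
$\left(-2957 + 1131\right) \left(y{\left(10,-70 \right)} + A\right) = \left(-2957 + 1131\right) \left(\left(-37 + 10^{2}\right) - 3238\right) = - 1826 \left(\left(-37 + 100\right) - 3238\right) = - 1826 \left(63 - 3238\right) = \left(-1826\right) \left(-3175\right) = 5797550$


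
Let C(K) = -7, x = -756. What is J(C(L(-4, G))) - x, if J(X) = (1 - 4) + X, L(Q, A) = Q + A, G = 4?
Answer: 746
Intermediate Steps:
L(Q, A) = A + Q
J(X) = -3 + X
J(C(L(-4, G))) - x = (-3 - 7) - 1*(-756) = -10 + 756 = 746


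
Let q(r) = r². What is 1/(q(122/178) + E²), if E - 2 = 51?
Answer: 7921/22253810 ≈ 0.00035594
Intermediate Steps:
E = 53 (E = 2 + 51 = 53)
1/(q(122/178) + E²) = 1/((122/178)² + 53²) = 1/((122*(1/178))² + 2809) = 1/((61/89)² + 2809) = 1/(3721/7921 + 2809) = 1/(22253810/7921) = 7921/22253810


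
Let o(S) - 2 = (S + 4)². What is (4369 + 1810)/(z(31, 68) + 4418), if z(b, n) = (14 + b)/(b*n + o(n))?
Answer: 45069626/32224937 ≈ 1.3986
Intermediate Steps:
o(S) = 2 + (4 + S)² (o(S) = 2 + (S + 4)² = 2 + (4 + S)²)
z(b, n) = (14 + b)/(2 + (4 + n)² + b*n) (z(b, n) = (14 + b)/(b*n + (2 + (4 + n)²)) = (14 + b)/(2 + (4 + n)² + b*n))
(4369 + 1810)/(z(31, 68) + 4418) = (4369 + 1810)/((14 + 31)/(2 + (4 + 68)² + 31*68) + 4418) = 6179/(45/(2 + 72² + 2108) + 4418) = 6179/(45/(2 + 5184 + 2108) + 4418) = 6179/(45/7294 + 4418) = 6179/(32224937/7294) = 6179*(7294/32224937) = 45069626/32224937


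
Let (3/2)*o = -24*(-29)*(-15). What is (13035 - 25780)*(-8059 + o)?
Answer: 191417155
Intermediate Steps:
o = -6960 (o = 2*(-24*(-29)*(-15))/3 = 2*(696*(-15))/3 = (⅔)*(-10440) = -6960)
(13035 - 25780)*(-8059 + o) = (13035 - 25780)*(-8059 - 6960) = -12745*(-15019) = 191417155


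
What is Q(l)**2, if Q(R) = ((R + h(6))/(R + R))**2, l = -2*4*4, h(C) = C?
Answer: 28561/1048576 ≈ 0.027238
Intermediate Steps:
l = -32 (l = -8*4 = -32)
Q(R) = (6 + R)**2/(4*R**2) (Q(R) = ((R + 6)/(R + R))**2 = ((6 + R)/((2*R)))**2 = ((6 + R)*(1/(2*R)))**2 = ((6 + R)/(2*R))**2 = (6 + R)**2/(4*R**2))
Q(l)**2 = ((1/4)*(6 - 32)**2/(-32)**2)**2 = ((1/4)*(1/1024)*(-26)**2)**2 = ((1/4)*(1/1024)*676)**2 = (169/1024)**2 = 28561/1048576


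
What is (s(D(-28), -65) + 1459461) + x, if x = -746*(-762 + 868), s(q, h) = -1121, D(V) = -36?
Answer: 1379264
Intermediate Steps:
x = -79076 (x = -746*106 = -79076)
(s(D(-28), -65) + 1459461) + x = (-1121 + 1459461) - 79076 = 1458340 - 79076 = 1379264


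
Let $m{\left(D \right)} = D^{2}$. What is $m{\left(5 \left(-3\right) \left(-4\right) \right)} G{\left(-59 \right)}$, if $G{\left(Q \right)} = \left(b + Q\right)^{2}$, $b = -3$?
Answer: $13838400$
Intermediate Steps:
$G{\left(Q \right)} = \left(-3 + Q\right)^{2}$
$m{\left(5 \left(-3\right) \left(-4\right) \right)} G{\left(-59 \right)} = \left(5 \left(-3\right) \left(-4\right)\right)^{2} \left(-3 - 59\right)^{2} = \left(\left(-15\right) \left(-4\right)\right)^{2} \left(-62\right)^{2} = 60^{2} \cdot 3844 = 3600 \cdot 3844 = 13838400$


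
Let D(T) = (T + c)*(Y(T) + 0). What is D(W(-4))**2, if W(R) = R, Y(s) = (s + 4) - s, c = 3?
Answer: 16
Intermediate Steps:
Y(s) = 4 (Y(s) = (4 + s) - s = 4)
D(T) = 12 + 4*T (D(T) = (T + 3)*(4 + 0) = (3 + T)*4 = 12 + 4*T)
D(W(-4))**2 = (12 + 4*(-4))**2 = (12 - 16)**2 = (-4)**2 = 16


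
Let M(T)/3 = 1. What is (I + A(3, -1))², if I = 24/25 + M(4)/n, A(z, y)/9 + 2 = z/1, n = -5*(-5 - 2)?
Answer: 3090564/30625 ≈ 100.92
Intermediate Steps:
n = 35 (n = -5*(-7) = 35)
A(z, y) = -18 + 9*z (A(z, y) = -18 + 9*(z/1) = -18 + 9*(z*1) = -18 + 9*z)
M(T) = 3 (M(T) = 3*1 = 3)
I = 183/175 (I = 24/25 + 3/35 = 183/175 ≈ 1.0457)
(I + A(3, -1))² = (183/175 + (-18 + 9*3))² = (183/175 + (-18 + 27))² = (183/175 + 9)² = (1758/175)² = 3090564/30625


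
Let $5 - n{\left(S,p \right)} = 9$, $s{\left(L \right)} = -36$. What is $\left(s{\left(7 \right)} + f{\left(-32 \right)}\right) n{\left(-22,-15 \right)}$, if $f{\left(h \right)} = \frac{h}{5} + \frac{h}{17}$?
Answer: $\frac{15056}{85} \approx 177.13$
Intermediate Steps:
$f{\left(h \right)} = \frac{22 h}{85}$ ($f{\left(h \right)} = h \frac{1}{5} + h \frac{1}{17} = \frac{h}{5} + \frac{h}{17} = \frac{22 h}{85}$)
$n{\left(S,p \right)} = -4$ ($n{\left(S,p \right)} = 5 - 9 = -4$)
$\left(s{\left(7 \right)} + f{\left(-32 \right)}\right) n{\left(-22,-15 \right)} = \left(-36 + \frac{22}{85} \left(-32\right)\right) \left(-4\right) = \left(-36 - \frac{704}{85}\right) \left(-4\right) = \left(- \frac{3764}{85}\right) \left(-4\right) = \frac{15056}{85}$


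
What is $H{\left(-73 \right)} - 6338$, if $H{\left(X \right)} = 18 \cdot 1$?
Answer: $-6320$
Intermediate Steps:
$H{\left(X \right)} = 18$
$H{\left(-73 \right)} - 6338 = 18 - 6338 = -6320$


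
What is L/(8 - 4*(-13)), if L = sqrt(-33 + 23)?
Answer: I*sqrt(10)/60 ≈ 0.052705*I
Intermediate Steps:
L = I*sqrt(10) (L = sqrt(-10) = I*sqrt(10) ≈ 3.1623*I)
L/(8 - 4*(-13)) = (I*sqrt(10))/(8 - 4*(-13)) = (I*sqrt(10))/(8 + 52) = (I*sqrt(10))/60 = (I*sqrt(10))*(1/60) = I*sqrt(10)/60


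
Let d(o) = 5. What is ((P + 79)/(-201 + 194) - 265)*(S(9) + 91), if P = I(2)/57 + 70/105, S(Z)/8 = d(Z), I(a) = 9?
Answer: -2063905/57 ≈ -36209.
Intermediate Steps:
S(Z) = 40 (S(Z) = 8*5 = 40)
P = 47/57 (P = 9/57 + 70/105 = 9*(1/57) + 70*(1/105) = 3/19 + ⅔ = 47/57 ≈ 0.82456)
((P + 79)/(-201 + 194) - 265)*(S(9) + 91) = ((47/57 + 79)/(-201 + 194) - 265)*(40 + 91) = ((4550/57)/(-7) - 265)*131 = ((4550/57)*(-⅐) - 265)*131 = (-650/57 - 265)*131 = -15755/57*131 = -2063905/57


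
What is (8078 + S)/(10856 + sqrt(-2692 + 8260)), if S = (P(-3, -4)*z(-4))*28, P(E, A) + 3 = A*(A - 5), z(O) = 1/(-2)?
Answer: 645932/920681 - 476*sqrt(87)/920681 ≈ 0.69676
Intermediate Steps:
z(O) = -1/2
P(E, A) = -3 + A*(-5 + A) (P(E, A) = -3 + A*(A - 5) = -3 + A*(-5 + A))
S = -462 (S = ((-3 + (-4)**2 - 5*(-4))*(-1/2))*28 = ((-3 + 16 + 20)*(-1/2))*28 = (33*(-1/2))*28 = -33/2*28 = -462)
(8078 + S)/(10856 + sqrt(-2692 + 8260)) = (8078 - 462)/(10856 + sqrt(-2692 + 8260)) = 7616/(10856 + sqrt(5568)) = 7616/(10856 + 8*sqrt(87))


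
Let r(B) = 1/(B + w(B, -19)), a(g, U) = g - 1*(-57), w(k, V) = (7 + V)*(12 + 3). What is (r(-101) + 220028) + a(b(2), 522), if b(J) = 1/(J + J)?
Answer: 247375817/1124 ≈ 2.2009e+5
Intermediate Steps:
b(J) = 1/(2*J)
w(k, V) = 105 + 15*V (w(k, V) = (7 + V)*15 = 105 + 15*V)
a(g, U) = 57 + g (a(g, U) = g + 57 = 57 + g)
r(B) = 1/(-180 + B) (r(B) = 1/(B + (105 + 15*(-19))) = 1/(B + (105 - 285)) = 1/(B - 180) = 1/(-180 + B))
(r(-101) + 220028) + a(b(2), 522) = (1/(-180 - 101) + 220028) + (57 + (½)/2) = (1/(-281) + 220028) + (57 + (½)*(½)) = (-1/281 + 220028) + (57 + ¼) = 61827867/281 + 229/4 = 247375817/1124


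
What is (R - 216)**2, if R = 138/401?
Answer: 7478444484/160801 ≈ 46507.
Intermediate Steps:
R = 138/401 (R = 138*(1/401) = 138/401 ≈ 0.34414)
(R - 216)**2 = (138/401 - 216)**2 = (-86478/401)**2 = 7478444484/160801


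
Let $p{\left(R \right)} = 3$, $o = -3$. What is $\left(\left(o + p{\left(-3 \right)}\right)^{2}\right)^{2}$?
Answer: $0$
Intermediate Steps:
$\left(\left(o + p{\left(-3 \right)}\right)^{2}\right)^{2} = \left(\left(-3 + 3\right)^{2}\right)^{2} = \left(0^{2}\right)^{2} = 0^{2} = 0$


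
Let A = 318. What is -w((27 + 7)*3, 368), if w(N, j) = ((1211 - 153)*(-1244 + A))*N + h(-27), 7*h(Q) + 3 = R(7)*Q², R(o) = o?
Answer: 699506412/7 ≈ 9.9929e+7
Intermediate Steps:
h(Q) = -3/7 + Q² (h(Q) = -3/7 + (7*Q²)/7 = -3/7 + Q²)
w(N, j) = 5100/7 - 979708*N (w(N, j) = ((1211 - 153)*(-1244 + 318))*N + (-3/7 + (-27)²) = (1058*(-926))*N + (-3/7 + 729) = -979708*N + 5100/7 = 5100/7 - 979708*N)
-w((27 + 7)*3, 368) = -(5100/7 - 979708*(27 + 7)*3) = -(5100/7 - 33310072*3) = -(5100/7 - 979708*102) = -(5100/7 - 99930216) = -1*(-699506412/7) = 699506412/7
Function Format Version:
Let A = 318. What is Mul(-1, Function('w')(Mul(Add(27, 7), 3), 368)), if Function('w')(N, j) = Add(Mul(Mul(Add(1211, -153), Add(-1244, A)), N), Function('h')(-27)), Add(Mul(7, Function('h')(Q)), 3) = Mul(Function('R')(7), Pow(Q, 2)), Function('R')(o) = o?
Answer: Rational(699506412, 7) ≈ 9.9929e+7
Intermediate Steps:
Function('h')(Q) = Add(Rational(-3, 7), Pow(Q, 2)) (Function('h')(Q) = Add(Rational(-3, 7), Mul(Rational(1, 7), Mul(7, Pow(Q, 2)))) = Add(Rational(-3, 7), Pow(Q, 2)))
Function('w')(N, j) = Add(Rational(5100, 7), Mul(-979708, N)) (Function('w')(N, j) = Add(Mul(Mul(Add(1211, -153), Add(-1244, 318)), N), Add(Rational(-3, 7), Pow(-27, 2))) = Add(Mul(Mul(1058, -926), N), Add(Rational(-3, 7), 729)) = Add(Mul(-979708, N), Rational(5100, 7)) = Add(Rational(5100, 7), Mul(-979708, N)))
Mul(-1, Function('w')(Mul(Add(27, 7), 3), 368)) = Mul(-1, Add(Rational(5100, 7), Mul(-979708, Mul(Add(27, 7), 3)))) = Mul(-1, Add(Rational(5100, 7), Mul(-979708, Mul(34, 3)))) = Mul(-1, Add(Rational(5100, 7), Mul(-979708, 102))) = Mul(-1, Add(Rational(5100, 7), -99930216)) = Mul(-1, Rational(-699506412, 7)) = Rational(699506412, 7)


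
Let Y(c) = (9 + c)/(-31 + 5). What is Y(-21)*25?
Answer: 150/13 ≈ 11.538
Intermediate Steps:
Y(c) = -9/26 - c/26 (Y(c) = (9 + c)/(-26) = (9 + c)*(-1/26) = -9/26 - c/26)
Y(-21)*25 = (-9/26 - 1/26*(-21))*25 = (-9/26 + 21/26)*25 = (6/13)*25 = 150/13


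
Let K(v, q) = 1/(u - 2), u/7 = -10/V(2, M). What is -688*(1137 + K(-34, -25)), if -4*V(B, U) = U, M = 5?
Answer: -21121256/27 ≈ -7.8227e+5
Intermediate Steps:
V(B, U) = -U/4
u = 56 (u = 7*(-10/((-¼*5))) = 7*(-10/(-5/4)) = 7*(-10*(-⅘)) = 7*8 = 56)
K(v, q) = 1/54 (K(v, q) = 1/(56 - 2) = 1/54)
-688*(1137 + K(-34, -25)) = -688*(1137 + 1/54) = -688*61399/54 = -21121256/27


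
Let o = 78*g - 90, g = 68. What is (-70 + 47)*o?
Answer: -119922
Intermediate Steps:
o = 5214 (o = 78*68 - 90 = 5304 - 90 = 5214)
(-70 + 47)*o = (-70 + 47)*5214 = -23*5214 = -119922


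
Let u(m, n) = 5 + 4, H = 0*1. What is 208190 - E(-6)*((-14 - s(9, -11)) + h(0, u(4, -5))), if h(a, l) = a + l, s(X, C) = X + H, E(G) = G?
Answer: 208106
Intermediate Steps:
H = 0
u(m, n) = 9
s(X, C) = X (s(X, C) = X + 0 = X)
208190 - E(-6)*((-14 - s(9, -11)) + h(0, u(4, -5))) = 208190 - (-6)*((-14 - 1*9) + (0 + 9)) = 208190 - (-6)*((-14 - 9) + 9) = 208190 - (-6)*(-23 + 9) = 208190 - (-6)*(-14) = 208190 - 1*84 = 208190 - 84 = 208106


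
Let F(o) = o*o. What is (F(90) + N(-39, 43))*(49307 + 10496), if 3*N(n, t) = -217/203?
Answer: 42141320207/87 ≈ 4.8438e+8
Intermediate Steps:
N(n, t) = -31/87 (N(n, t) = (-217/203)/3 = (-217*1/203)/3 = (1/3)*(-31/29) = -31/87)
F(o) = o**2
(F(90) + N(-39, 43))*(49307 + 10496) = (90**2 - 31/87)*(49307 + 10496) = (8100 - 31/87)*59803 = (704669/87)*59803 = 42141320207/87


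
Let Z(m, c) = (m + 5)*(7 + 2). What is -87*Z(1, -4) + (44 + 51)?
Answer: -4603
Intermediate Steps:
Z(m, c) = 45 + 9*m (Z(m, c) = (5 + m)*9 = 45 + 9*m)
-87*Z(1, -4) + (44 + 51) = -87*(45 + 9*1) + (44 + 51) = -87*(45 + 9) + 95 = -87*54 + 95 = -4698 + 95 = -4603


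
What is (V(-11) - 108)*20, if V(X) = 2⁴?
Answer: -1840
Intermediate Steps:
V(X) = 16
(V(-11) - 108)*20 = (16 - 108)*20 = -92*20 = -1840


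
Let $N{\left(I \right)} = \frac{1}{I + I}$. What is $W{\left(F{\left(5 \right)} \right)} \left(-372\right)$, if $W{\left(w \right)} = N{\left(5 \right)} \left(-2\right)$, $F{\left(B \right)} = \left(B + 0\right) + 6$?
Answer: $\frac{372}{5} \approx 74.4$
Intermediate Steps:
$F{\left(B \right)} = 6 + B$ ($F{\left(B \right)} = B + 6 = 6 + B$)
$N{\left(I \right)} = \frac{1}{2 I}$
$W{\left(w \right)} = - \frac{1}{5}$ ($W{\left(w \right)} = \frac{1}{2 \cdot 5} \left(-2\right) = \frac{1}{2} \cdot \frac{1}{5} \left(-2\right) = \frac{1}{10} \left(-2\right) = - \frac{1}{5}$)
$W{\left(F{\left(5 \right)} \right)} \left(-372\right) = \left(- \frac{1}{5}\right) \left(-372\right) = \frac{372}{5}$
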